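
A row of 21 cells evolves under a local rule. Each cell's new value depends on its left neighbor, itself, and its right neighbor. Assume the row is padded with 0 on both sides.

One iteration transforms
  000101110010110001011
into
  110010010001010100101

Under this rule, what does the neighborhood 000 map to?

1

At position 0 the neighborhood is 000; the next row has 1 there.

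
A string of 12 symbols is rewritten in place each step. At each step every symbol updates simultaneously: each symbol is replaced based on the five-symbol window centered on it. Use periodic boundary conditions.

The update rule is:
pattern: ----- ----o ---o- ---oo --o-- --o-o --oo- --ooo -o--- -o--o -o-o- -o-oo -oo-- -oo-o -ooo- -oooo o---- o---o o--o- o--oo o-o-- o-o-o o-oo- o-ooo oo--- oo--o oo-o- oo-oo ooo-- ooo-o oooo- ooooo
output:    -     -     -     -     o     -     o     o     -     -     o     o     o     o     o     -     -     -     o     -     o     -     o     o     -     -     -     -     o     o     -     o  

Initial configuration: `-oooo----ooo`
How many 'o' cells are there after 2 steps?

6

-o--o----ooo
-o-oo----ooo
count of o: 6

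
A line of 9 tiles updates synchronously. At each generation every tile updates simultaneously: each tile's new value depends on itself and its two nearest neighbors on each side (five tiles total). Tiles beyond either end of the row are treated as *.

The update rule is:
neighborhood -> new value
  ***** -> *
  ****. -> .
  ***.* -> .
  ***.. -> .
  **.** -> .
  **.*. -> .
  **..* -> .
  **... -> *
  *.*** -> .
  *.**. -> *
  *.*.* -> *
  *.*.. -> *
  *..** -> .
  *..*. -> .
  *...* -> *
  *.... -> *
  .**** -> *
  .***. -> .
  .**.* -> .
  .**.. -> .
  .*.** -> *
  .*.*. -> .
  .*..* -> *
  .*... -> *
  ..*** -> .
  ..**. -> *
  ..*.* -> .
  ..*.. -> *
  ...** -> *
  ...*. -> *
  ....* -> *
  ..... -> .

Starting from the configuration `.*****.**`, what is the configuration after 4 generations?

generation 1: ..**....*
generation 2: ..*.****.
generation 3: ...*.*...
generation 4: ***..****

***..****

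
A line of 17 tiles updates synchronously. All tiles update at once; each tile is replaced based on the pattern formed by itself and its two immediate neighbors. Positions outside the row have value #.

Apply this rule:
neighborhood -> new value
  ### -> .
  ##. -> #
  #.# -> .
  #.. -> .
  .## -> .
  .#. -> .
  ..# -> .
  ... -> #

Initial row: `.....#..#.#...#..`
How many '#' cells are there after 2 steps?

step 1: .###........#....
step 2: ...#.######...##.
count of #: 9

9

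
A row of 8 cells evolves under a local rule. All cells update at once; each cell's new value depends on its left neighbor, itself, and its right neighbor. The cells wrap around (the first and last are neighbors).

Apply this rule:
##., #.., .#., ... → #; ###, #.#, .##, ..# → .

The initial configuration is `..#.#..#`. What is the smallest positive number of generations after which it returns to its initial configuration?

8

#.#.##.#
#.#..#..
#.##.##.
#..#..#.
##.##.#.
.#..#.#.
.##.#.##
..#.#..#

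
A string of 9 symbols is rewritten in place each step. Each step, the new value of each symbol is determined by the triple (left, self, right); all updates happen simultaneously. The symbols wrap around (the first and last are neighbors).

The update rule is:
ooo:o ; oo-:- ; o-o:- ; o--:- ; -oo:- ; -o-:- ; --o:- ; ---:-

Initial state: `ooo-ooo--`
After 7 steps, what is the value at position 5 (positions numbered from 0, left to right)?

-

-o---o---
---------
---------  (fixed point — unchanged through step 7)
position 5 holds -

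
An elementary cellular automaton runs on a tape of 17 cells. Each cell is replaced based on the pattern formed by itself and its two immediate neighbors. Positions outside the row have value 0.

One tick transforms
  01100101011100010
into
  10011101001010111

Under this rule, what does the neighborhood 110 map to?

0

At position 2 the neighborhood is 110; the next row has 0 there.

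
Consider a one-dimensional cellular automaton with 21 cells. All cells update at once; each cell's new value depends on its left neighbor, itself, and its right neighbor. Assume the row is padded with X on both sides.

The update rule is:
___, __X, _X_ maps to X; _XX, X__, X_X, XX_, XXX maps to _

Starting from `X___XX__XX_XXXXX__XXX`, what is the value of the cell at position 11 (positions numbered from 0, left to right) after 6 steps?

X

__XX___X_________X___
_X___XXX_XXXXXXXXX_XX
_X_XX________________
_X____XXXXXXXXXXXXXXX
_X_XXX_______________
_X_____XXXXXXXXXXXXXX
position 11 holds X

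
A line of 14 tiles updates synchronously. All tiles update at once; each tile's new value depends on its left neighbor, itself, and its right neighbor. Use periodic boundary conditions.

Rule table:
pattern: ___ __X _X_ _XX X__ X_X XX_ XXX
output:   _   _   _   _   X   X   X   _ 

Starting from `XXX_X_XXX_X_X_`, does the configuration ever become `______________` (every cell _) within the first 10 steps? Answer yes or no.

no

__XX_X__XX_X_X
X__XX_X__XX_X_
_X__XX_X__XX_X
X_X__XX_X__XX_
_X_X__XX_X__XX
X_X_X__XX_X__X
XX_X_X__XX_X__
_XX_X_X__XX_X_
__XX_X_X__XX_X
X__XX_X_X__XX_
step 10 is X__XX_X_X__XX_, still not uniform _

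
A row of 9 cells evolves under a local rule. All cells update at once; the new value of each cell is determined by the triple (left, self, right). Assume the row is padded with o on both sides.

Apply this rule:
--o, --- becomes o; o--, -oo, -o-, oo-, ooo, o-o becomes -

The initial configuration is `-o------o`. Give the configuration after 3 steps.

----ooooo

---ooooo-
-oo------
----ooooo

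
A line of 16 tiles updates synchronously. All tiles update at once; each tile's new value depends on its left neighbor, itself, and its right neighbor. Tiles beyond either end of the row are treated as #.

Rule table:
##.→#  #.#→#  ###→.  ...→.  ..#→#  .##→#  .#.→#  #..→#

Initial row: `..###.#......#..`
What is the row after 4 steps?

..###........###

step 1: ###.####....####
step 2: ..###..##..##...
step 3: ###.##########.#
step 4: ..###........###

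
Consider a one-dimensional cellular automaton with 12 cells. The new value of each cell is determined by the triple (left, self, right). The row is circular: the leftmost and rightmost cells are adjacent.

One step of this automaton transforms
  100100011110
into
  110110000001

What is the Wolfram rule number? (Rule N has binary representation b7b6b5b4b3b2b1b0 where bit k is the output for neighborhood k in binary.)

position 8: 111 → 0  (bit 7 = 0)
position 10: 110 → 0  (bit 6 = 0)
position 11: 101 → 1  (bit 5 = 1)
position 1: 100 → 1  (bit 4 = 1)
position 7: 011 → 0  (bit 3 = 0)
position 0: 010 → 1  (bit 2 = 1)
position 2: 001 → 0  (bit 1 = 0)
position 5: 000 → 0  (bit 0 = 0)
bits b7..b0 = 00110100 = 52

52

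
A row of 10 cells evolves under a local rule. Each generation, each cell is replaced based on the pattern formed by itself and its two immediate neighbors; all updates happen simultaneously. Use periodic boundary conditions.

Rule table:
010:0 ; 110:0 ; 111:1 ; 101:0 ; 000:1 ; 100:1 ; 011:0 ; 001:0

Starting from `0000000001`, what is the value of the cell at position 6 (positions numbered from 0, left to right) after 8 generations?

0

generation 1: 1111111100
generation 2: 0111111010
generation 3: 0011110001
generation 4: 1001101100
generation 5: 0100000010
generation 6: 0011111001
generation 7: 1001110100
generation 8: 0100100010
position 6 holds 0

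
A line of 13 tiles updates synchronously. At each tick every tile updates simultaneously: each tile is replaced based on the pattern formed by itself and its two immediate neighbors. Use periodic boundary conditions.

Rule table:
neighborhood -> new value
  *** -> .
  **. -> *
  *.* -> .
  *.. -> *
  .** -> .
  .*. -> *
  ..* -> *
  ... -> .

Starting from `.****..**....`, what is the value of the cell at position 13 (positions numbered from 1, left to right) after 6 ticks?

*...***.**...
**.*..*..**.*
.*.******.*..
**......*.**.
.**....**..*.
*.**..*.*****
position 13 holds *

*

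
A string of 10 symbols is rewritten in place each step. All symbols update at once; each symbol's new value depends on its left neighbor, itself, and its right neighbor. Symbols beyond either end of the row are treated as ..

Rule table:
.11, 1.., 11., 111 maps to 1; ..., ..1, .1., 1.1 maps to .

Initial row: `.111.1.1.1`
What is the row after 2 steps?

.111......
.1111.....

.1111.....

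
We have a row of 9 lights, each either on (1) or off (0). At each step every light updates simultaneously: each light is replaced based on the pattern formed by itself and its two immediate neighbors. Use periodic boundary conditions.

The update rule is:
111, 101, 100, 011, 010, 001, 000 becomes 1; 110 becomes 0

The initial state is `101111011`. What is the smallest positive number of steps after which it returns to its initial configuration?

9

011110111
111101110
111011101
110111011
101110111
011101111
111011110
110111101
101111011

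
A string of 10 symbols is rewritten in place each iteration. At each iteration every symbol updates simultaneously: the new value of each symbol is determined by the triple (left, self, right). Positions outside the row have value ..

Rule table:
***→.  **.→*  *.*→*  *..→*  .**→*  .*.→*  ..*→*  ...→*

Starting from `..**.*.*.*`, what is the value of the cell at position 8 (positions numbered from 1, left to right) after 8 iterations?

.

iteration 1: **********
iteration 2: *........*
iteration 3: **********  (repeats iteration 1; period 2)
iteration 8: *........*
position 8 holds .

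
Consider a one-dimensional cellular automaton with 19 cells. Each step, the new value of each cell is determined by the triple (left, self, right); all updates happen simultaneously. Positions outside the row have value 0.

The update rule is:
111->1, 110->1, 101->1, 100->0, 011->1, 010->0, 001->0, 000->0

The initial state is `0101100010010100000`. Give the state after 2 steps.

0011100000001000000
0011100000000000000

0011100000000000000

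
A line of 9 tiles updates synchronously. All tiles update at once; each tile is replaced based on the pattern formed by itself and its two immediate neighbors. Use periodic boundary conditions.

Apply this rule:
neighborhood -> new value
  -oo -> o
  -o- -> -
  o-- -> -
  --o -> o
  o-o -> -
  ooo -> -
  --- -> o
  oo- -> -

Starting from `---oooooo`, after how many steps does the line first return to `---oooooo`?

-ooo-----
oo---oooo
---ooo---
oooo---oo
-----ooo-
oooooo---
o------oo
--oooooo-
ooo------
o---ooooo
--ooo----
ooo---ooo
----ooo--
ooooo---o
------ooo
-oooooo--
oo------o
---oooooo

18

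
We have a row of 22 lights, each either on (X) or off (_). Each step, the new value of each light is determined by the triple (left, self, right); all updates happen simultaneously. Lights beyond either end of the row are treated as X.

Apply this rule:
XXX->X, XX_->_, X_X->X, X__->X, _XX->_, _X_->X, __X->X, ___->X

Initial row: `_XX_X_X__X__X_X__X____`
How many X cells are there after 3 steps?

19

X__XXXXXXXXXXXXXXXXXXX
_XX_XXXXXXXXXXXXXXXXXX
X__X_XXXXXXXXXXXXXXXXX
count of X: 19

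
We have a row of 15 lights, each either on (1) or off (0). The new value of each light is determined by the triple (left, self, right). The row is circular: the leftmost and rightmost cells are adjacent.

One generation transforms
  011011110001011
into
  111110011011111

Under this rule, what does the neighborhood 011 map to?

At position 1 the neighborhood is 011; the next row has 1 there.

1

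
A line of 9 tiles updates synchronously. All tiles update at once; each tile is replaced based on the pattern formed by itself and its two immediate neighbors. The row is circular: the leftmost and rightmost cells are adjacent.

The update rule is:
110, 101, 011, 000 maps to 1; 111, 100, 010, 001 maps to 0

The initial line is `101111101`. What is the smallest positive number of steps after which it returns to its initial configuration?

111000111
001010100
100101001
100010001
101000101
110010011
010000010
000111000
110101011
011010110
011101110
010111010
001101100
101111101

14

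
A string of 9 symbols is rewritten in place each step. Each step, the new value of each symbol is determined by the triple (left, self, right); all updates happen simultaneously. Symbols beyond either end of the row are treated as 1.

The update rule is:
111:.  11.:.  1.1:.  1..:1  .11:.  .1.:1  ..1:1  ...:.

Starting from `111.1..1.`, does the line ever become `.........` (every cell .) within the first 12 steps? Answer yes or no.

....1111.
1..1.....
.1111...1
.....1.1.
1...11.1.
.1.1...1.
.1.11.11.
.1.......
.11.....1
...1...1.
1.111.11.
.........
all cells are . at step 12

yes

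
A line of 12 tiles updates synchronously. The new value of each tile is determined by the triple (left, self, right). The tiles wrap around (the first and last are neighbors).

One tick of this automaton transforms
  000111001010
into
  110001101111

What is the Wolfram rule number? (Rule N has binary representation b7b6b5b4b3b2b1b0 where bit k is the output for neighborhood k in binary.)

117

position 4: 111 → 0  (bit 7 = 0)
position 5: 110 → 1  (bit 6 = 1)
position 9: 101 → 1  (bit 5 = 1)
position 6: 100 → 1  (bit 4 = 1)
position 3: 011 → 0  (bit 3 = 0)
position 8: 010 → 1  (bit 2 = 1)
position 2: 001 → 0  (bit 1 = 0)
position 0: 000 → 1  (bit 0 = 1)
bits b7..b0 = 01110101 = 117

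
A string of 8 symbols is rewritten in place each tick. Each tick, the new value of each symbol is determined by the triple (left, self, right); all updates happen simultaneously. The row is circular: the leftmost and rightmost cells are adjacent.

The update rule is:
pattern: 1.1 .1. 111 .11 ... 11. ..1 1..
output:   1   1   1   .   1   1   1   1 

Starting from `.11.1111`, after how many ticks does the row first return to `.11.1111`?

8

1.11.111
11.11.11
111.11.1
1111.11.
.1111.11
1.1111.1
11.1111.
.11.1111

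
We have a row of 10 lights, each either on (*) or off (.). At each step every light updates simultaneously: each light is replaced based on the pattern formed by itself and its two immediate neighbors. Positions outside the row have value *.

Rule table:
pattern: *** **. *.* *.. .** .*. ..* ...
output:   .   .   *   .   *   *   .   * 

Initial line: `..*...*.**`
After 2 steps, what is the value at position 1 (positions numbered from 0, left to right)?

.

step 1: ..*.*.***.
step 2: ..*****..*
position 1 holds .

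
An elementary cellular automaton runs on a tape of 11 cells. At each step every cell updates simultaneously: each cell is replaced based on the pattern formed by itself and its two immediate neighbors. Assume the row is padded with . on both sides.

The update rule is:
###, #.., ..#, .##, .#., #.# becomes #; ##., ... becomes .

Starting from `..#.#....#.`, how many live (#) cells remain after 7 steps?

9

.#####..###
#####.####.
####.####.#
###.####.##
##.####.##.
#.####.##.#
#####.##.##
count of #: 9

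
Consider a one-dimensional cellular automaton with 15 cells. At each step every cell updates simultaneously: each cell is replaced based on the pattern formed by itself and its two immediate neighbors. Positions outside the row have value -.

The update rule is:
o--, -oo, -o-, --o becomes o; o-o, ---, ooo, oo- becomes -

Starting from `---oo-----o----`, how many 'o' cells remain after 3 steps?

--oo-o---ooo---
-oo--oo-oo--o--
oo-ooo--o-oooo-
count of o: 10

10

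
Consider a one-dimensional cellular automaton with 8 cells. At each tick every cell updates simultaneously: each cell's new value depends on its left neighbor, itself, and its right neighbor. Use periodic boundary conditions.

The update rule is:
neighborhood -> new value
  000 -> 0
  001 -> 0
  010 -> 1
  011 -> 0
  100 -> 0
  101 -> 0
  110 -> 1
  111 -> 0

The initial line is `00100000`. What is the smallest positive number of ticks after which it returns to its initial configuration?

00100000

1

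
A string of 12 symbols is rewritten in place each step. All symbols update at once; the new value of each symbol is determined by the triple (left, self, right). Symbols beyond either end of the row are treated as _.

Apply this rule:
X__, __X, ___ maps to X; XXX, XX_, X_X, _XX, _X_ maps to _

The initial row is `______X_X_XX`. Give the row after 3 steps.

XXXXXX______
______XXXXXX
XXXXXX______

XXXXXX______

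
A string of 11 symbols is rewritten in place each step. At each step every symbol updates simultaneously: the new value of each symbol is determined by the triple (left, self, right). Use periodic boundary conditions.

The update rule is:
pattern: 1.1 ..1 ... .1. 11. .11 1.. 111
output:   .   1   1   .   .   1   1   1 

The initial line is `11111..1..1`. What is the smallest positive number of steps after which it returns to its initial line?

1111.11.111
111..1..111
11.11.11111
1..1..11111
.11.1111111
.1..111111.
1.1111111.1
..111111..1
1111111.11.
111111..1..
11111.11.11
1111..1..11
111.11.1111
11..1..1111
1.11.111111
..1..111111
11.1111111.
1..111111..
.1111111.11
.111111..1.
111111.11.1
11111..1..1

22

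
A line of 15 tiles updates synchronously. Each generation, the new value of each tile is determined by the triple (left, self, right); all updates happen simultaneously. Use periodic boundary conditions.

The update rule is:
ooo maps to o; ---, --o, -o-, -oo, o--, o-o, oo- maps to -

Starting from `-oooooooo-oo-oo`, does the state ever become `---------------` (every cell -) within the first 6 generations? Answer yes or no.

--oooooo-------
---oooo--------
----oo---------
---------------
all cells are - at generation 4

yes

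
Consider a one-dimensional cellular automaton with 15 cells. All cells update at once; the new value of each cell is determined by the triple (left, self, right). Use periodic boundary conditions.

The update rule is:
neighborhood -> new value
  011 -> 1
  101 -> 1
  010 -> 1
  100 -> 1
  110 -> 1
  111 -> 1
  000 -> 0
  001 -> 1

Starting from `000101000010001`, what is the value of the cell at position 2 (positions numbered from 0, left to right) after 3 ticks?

tick 1: 101111100111011
tick 2: 111111111111111
tick 3: 111111111111111
position 2 holds 1

1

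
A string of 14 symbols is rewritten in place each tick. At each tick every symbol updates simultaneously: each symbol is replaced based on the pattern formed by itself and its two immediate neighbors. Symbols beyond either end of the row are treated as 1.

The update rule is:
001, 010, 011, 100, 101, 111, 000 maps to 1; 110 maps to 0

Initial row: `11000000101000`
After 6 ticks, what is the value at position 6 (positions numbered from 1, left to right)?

tick 1: 10111111111111
tick 2: 01111111111111
tick 3: 11111111111111
tick 4: 11111111111111  (fixed point — unchanged through tick 6)
position 6 holds 1

1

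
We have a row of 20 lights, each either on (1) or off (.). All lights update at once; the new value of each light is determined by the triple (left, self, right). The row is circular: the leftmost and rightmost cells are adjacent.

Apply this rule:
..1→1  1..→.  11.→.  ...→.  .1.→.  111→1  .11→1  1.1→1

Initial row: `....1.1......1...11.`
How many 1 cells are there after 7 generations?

generation 1: ...1.1......1...11..
generation 2: ..1.1......1...11...
generation 3: .1.1......1...11....
generation 4: 1.1......1...11.....
generation 5: .1......1...11.....1
generation 6: 1......1...11.....1.
generation 7: ......1...11.....1.1
count of 1: 5

5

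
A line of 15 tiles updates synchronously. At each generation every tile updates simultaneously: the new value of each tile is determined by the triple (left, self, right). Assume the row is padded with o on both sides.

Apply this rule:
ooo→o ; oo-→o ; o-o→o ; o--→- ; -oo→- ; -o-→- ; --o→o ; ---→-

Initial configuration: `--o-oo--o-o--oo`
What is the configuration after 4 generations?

ooo-o-o--o-o-o-

-o-o-o-o-o--o-o
o-o-o-o-o--o-o-
oo-o-o-o--o-o-o
ooo-o-o--o-o-o-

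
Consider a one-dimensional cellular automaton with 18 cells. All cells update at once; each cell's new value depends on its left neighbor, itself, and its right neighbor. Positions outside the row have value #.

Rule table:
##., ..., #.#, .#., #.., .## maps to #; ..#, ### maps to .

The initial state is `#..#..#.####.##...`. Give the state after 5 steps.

##.##.###..######.
.######.##.#....##
##....#########.#.
.####.#.......####
##..#########.#...

##..#########.#...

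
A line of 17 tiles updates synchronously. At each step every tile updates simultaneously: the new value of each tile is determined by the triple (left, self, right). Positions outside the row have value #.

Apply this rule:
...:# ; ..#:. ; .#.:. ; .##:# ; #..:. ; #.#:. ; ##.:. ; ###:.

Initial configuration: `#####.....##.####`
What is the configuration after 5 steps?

.#.#......####...

......###.#..#...
.####.#........#.
.#......######...
...####.#......#.
.#.#......####...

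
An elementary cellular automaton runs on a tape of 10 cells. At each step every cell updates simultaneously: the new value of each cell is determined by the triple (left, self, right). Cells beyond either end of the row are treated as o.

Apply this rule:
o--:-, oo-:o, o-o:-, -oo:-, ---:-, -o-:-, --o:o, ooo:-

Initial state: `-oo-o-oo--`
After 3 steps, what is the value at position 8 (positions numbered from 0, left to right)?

--o----o-o
-o----o---
-----o---o
position 8 holds -

-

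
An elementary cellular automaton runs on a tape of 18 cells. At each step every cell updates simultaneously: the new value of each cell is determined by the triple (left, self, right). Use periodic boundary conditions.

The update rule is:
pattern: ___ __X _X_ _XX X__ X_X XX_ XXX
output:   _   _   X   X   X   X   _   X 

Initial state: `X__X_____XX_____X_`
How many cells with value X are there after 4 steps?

step 1: XX_XX____X_X____XX
step 2: X_XX_X___XXXX___XX
step 3: _XX_XXX__XXX_X__XX
step 4: XX_XXX_X_XX_XXX_X_
count of X: 12

12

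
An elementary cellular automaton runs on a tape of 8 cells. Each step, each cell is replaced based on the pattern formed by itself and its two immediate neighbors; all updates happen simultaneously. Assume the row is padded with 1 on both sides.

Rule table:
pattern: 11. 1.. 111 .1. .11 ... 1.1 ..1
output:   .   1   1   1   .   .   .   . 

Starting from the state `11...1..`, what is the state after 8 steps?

.1....1.

1.1..11.
..11....
1...1...
.1..11..
.11...1.
...1..1.
1..11.1.
.1....1.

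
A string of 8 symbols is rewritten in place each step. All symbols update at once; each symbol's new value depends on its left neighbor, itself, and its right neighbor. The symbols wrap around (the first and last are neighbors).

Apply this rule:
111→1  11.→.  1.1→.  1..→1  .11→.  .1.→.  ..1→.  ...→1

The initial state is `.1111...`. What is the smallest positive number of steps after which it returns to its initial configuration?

step 1: ..11.111
step 2: 1.....1.
step 3: .1111...

3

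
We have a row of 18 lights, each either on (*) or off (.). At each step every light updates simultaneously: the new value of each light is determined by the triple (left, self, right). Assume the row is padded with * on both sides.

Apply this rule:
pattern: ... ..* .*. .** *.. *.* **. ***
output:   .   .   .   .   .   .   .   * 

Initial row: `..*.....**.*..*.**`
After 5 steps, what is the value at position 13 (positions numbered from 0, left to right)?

.

.................*
..................
..................  (fixed point — unchanged through step 5)
position 13 holds .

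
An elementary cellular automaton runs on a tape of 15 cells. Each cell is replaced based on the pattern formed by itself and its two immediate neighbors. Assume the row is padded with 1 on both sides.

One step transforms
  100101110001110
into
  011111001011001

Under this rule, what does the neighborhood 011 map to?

1

At position 5 the neighborhood is 011; the next row has 1 there.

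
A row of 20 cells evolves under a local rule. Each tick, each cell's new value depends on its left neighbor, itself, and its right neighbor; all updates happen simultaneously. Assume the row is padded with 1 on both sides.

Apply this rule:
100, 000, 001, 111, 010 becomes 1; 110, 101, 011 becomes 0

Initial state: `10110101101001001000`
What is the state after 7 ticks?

11111000111110001111

00000100001111111111
11111111110111111111
11111111100011111111
11111111011101111111
11111110001000111111
11111101111111011111
11111000111110001111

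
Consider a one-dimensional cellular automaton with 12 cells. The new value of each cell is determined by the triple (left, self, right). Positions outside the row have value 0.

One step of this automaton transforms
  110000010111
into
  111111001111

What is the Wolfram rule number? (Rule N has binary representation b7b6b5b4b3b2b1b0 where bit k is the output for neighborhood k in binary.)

position 10: 111 → 1  (bit 7 = 1)
position 1: 110 → 1  (bit 6 = 1)
position 8: 101 → 1  (bit 5 = 1)
position 2: 100 → 1  (bit 4 = 1)
position 0: 011 → 1  (bit 3 = 1)
position 7: 010 → 0  (bit 2 = 0)
position 6: 001 → 0  (bit 1 = 0)
position 3: 000 → 1  (bit 0 = 1)
bits b7..b0 = 11111001 = 249

249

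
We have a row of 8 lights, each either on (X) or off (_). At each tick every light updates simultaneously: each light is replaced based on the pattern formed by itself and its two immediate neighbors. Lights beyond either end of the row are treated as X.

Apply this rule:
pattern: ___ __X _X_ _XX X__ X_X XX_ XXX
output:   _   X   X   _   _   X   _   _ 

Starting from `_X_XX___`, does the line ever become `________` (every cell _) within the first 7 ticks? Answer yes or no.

tick 1: XXX____X
tick 2: ______X_
tick 3: _____XXX
tick 4: ____X___
tick 5: ___XX__X
tick 6: __X___X_
tick 7: _XX__XXX
tick 7 is _XX__XXX, still not uniform _

no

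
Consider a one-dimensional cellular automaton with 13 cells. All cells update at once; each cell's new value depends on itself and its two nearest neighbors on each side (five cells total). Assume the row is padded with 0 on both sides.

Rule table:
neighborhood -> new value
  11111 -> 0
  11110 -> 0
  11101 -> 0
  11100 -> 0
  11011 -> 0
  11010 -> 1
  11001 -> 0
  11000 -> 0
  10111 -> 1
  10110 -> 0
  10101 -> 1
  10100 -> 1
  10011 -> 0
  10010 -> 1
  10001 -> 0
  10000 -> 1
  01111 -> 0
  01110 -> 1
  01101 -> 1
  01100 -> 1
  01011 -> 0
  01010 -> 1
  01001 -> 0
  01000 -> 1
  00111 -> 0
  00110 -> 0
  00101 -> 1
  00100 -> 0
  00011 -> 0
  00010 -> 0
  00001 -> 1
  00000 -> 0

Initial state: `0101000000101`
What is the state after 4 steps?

0111110010111
0000000110110
0000010010010
0001000100101

0001000100101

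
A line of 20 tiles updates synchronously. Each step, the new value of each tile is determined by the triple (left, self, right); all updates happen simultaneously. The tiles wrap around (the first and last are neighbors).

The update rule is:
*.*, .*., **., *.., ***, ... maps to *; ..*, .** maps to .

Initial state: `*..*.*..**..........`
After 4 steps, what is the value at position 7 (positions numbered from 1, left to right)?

*

**.****..**********.
.**.****..**********
*.**.****..*********
**.**.****..********
position 7 holds *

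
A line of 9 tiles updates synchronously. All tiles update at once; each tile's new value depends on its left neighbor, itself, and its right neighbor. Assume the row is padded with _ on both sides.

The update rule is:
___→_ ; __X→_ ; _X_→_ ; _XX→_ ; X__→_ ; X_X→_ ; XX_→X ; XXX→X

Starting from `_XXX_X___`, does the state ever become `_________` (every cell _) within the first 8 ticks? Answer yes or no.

__XX_____
___X_____
_________
all cells are _ at tick 3

yes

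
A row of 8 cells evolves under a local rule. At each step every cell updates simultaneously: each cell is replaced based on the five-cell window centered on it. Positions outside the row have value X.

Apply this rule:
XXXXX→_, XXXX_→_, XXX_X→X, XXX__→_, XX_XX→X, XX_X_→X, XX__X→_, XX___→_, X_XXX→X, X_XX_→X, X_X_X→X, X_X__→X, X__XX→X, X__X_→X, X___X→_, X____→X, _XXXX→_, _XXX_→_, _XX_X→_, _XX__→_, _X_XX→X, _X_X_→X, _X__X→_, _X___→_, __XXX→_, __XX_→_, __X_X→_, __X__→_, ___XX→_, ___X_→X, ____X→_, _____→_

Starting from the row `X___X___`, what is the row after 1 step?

___X____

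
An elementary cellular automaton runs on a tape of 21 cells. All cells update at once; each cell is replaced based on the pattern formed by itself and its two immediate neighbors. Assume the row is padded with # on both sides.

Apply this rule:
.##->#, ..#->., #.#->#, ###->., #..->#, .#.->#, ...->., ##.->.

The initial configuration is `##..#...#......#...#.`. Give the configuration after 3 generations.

.##..#######...######

..#.##..##.....##..##
#.###.#.#.#....#.#.#.
.##..#######...######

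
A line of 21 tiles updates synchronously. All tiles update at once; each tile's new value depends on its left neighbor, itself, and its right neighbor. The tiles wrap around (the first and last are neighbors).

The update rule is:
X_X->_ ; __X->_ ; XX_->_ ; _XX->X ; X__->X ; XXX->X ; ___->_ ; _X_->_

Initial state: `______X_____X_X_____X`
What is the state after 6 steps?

_____X______X_______X

X______X_______X_____
_X______X_______X____
__X______X_______X___
___X______X_______X__
____X______X_______X_
_____X______X_______X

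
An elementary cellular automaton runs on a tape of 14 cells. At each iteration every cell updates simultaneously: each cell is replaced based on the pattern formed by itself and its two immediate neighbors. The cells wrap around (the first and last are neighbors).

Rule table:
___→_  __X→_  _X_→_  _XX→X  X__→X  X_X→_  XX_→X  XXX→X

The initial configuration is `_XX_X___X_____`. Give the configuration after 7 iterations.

_XX__X___X____
_XXX__X___X___
_XXXX__X___X__
_XXXXX__X___X_
_XXXXXX__X___X
_XXXXXXX__X___
_XXXXXXXX__X__

_XXXXXXXX__X__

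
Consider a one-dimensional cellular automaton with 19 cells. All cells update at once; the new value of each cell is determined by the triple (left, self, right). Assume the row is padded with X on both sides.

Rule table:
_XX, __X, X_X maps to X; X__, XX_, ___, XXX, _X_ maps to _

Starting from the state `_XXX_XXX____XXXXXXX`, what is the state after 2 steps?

step 1: XX__XX_____XX______
step 2: ___XX_____XX______X

___XX_____XX______X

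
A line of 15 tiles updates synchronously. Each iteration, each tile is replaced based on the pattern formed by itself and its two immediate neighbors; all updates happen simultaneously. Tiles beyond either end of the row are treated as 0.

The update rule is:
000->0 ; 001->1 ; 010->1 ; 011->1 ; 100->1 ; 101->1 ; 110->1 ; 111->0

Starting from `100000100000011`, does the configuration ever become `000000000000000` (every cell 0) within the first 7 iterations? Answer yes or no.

no

iteration 1: 110001110000111
iteration 2: 111011011001101
iteration 3: 101111111111111
iteration 4: 111000000000001
iteration 5: 101100000000011
iteration 6: 111110000000111
iteration 7: 100011000001101
iteration 7 is 100011000001101, still not uniform 0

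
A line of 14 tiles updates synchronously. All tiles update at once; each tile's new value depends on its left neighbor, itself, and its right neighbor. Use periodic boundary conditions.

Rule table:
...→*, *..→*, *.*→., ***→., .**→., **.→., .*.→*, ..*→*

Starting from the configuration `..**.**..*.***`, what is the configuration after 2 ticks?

**.....***....
..*****...****

..*****...****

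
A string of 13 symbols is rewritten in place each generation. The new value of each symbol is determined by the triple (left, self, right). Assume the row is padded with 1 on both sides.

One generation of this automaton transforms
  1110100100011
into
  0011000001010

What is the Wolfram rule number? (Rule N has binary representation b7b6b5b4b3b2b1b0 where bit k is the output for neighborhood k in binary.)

105

position 0: 111 → 0  (bit 7 = 0)
position 2: 110 → 1  (bit 6 = 1)
position 3: 101 → 1  (bit 5 = 1)
position 5: 100 → 0  (bit 4 = 0)
position 11: 011 → 1  (bit 3 = 1)
position 4: 010 → 0  (bit 2 = 0)
position 6: 001 → 0  (bit 1 = 0)
position 9: 000 → 1  (bit 0 = 1)
bits b7..b0 = 01101001 = 105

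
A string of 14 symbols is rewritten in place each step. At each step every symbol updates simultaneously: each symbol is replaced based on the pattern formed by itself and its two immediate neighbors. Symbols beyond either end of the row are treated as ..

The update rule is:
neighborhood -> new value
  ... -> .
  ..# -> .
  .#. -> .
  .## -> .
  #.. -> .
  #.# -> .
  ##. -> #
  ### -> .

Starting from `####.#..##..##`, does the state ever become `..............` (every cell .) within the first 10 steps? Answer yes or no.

yes

...#.....#...#
..............
all cells are . at step 2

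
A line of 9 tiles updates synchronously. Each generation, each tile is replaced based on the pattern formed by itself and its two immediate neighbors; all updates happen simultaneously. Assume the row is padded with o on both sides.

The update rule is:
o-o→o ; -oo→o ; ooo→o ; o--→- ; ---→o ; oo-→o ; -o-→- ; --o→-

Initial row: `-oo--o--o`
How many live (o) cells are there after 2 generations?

ooo-----o
ooo-ooo-o
count of o: 7

7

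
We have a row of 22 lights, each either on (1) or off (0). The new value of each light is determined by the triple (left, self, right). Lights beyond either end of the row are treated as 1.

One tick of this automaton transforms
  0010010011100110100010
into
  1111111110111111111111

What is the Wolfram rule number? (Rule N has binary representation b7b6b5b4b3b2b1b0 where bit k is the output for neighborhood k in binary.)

position 9: 111 → 0  (bit 7 = 0)
position 10: 110 → 1  (bit 6 = 1)
position 15: 101 → 1  (bit 5 = 1)
position 0: 100 → 1  (bit 4 = 1)
position 8: 011 → 1  (bit 3 = 1)
position 2: 010 → 1  (bit 2 = 1)
position 1: 001 → 1  (bit 1 = 1)
position 18: 000 → 1  (bit 0 = 1)
bits b7..b0 = 01111111 = 127

127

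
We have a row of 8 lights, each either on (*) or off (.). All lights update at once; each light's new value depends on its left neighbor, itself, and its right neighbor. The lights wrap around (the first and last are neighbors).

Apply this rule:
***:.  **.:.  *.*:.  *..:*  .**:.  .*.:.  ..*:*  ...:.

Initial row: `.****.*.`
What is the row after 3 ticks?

*......*
.*....*.
*.*..*.*

*.*..*.*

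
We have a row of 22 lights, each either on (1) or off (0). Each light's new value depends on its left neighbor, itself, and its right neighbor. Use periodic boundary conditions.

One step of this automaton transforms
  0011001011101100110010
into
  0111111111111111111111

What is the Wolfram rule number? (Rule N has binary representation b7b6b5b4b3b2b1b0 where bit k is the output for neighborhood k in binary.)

254

position 9: 111 → 1  (bit 7 = 1)
position 3: 110 → 1  (bit 6 = 1)
position 7: 101 → 1  (bit 5 = 1)
position 4: 100 → 1  (bit 4 = 1)
position 2: 011 → 1  (bit 3 = 1)
position 6: 010 → 1  (bit 2 = 1)
position 1: 001 → 1  (bit 1 = 1)
position 0: 000 → 0  (bit 0 = 0)
bits b7..b0 = 11111110 = 254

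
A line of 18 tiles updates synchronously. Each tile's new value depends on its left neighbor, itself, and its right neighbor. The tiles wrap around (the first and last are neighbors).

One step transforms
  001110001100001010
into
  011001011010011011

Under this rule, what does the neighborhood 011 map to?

At position 2 the neighborhood is 011; the next row has 1 there.

1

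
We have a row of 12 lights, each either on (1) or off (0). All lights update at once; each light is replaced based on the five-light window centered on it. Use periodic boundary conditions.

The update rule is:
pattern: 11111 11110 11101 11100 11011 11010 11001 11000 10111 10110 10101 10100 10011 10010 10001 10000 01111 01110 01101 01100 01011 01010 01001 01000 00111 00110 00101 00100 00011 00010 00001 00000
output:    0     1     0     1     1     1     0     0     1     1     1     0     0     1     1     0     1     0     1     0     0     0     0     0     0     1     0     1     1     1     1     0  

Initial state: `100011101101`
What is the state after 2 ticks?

001100011111
001001101011

001001101011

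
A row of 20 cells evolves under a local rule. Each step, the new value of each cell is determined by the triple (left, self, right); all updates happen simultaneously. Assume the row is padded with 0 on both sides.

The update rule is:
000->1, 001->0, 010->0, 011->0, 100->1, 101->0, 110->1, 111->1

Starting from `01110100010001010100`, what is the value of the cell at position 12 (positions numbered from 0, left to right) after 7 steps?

00110011001100000011
10011001100111111001
01001100110011111100
00100110011001111111
10010011001100111111
01001001100110011111
00100100110011001111
position 12 holds 1

1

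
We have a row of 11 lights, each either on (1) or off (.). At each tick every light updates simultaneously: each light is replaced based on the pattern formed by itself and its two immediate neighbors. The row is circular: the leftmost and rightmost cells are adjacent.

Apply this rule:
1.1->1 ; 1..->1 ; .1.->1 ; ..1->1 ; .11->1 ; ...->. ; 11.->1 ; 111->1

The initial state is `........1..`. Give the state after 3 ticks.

1....111111

.......111.
......11111
1....111111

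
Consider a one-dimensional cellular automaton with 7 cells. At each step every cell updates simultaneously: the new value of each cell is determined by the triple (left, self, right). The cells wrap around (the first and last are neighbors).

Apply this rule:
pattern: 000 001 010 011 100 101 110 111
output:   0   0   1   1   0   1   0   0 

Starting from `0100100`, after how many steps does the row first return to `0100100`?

1

0100100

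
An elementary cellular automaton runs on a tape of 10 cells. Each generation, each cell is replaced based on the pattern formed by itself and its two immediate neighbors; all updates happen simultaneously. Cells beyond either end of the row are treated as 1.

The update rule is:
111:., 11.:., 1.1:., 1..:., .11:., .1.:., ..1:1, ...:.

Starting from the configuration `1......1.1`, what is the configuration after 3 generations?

generation 1: ......1...
generation 2: .....1...1
generation 3: ....1...1.

....1...1.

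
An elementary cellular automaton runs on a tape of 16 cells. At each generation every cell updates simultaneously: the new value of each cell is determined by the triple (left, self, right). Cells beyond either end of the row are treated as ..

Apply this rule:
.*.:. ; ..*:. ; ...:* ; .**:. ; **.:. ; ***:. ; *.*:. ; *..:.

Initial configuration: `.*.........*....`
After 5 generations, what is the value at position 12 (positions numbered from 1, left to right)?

.

...*******...***
**.........*....
...*******...***  (repeats generation 1; period 2)
generation 5: ...*******...***
position 12 holds .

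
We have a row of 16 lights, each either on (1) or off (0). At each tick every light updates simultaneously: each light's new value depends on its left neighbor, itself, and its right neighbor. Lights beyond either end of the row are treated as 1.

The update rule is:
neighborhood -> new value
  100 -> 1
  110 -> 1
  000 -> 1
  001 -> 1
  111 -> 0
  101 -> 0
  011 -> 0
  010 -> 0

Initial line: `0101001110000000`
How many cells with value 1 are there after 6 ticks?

5

0000110011111111
1111011100000000
0001000111111111
1110111000000000
0010001111111111
1101110000000000
count of 1: 5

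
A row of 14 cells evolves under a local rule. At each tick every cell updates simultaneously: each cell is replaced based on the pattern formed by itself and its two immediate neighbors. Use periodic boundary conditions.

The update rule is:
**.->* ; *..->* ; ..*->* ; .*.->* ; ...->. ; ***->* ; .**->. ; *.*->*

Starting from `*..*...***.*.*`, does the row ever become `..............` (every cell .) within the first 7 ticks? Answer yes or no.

*****.*.*****.
.*******.*****
*.*******.****
**.*******.***
***.*******.**
****.*******.*
*****.*******.
tick 7 is *****.*******., still not uniform .

no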